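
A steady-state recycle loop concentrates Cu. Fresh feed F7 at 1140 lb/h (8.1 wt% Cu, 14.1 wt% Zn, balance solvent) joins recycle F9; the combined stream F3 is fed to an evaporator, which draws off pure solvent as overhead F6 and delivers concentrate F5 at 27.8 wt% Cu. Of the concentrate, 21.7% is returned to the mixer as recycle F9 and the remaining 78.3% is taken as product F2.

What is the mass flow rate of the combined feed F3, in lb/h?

Overall Cu balance (none leaves overhead): Cu in fresh feed = Cu in product, i.e. 1140×0.081 = (1−0.217)·F5·0.278.
F5 = 92.34/(0.278×0.783) = 424.21 lb/h.
Recycle F9 = 0.217×424.21 = 92.054 lb/h.
Combined feed F3 = 1140 + 92.054 = 1232.1 lb/h.

1232 lb/h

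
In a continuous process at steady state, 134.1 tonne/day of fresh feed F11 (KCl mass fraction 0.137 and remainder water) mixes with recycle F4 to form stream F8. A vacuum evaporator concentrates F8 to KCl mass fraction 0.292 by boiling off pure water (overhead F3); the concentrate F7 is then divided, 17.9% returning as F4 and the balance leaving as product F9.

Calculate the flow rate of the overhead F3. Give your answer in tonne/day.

Overall KCl balance (none leaves overhead): KCl in fresh feed = KCl in product, i.e. 134.1×0.137 = (1−0.179)·F7·0.292.
F7 = 18.372/(0.292×0.821) = 76.634 tonne/day.
Recycle F4 = 0.179×76.634 = 13.718 tonne/day.
Combined feed F8 = 134.1 + 13.718 = 147.82 tonne/day.
Overhead F3 = F8 − F7 = 147.82 − 76.634 = 71.183 tonne/day.

71.18 tonne/day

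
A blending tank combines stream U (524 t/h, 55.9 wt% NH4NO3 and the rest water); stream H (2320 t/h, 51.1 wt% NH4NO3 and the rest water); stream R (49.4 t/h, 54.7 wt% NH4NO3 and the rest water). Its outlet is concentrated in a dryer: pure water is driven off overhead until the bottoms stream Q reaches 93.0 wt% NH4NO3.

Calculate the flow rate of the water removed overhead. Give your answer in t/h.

NH4NO3 entering = 524×0.559 + 2320×0.511 + 49.4×0.547 = 1505.5 t/h.
All NH4NO3 reports to Q, so Q = 1505.5/0.930 = 1618.8 t/h.
Total feed = 2893.4 t/h; overhead = 2893.4 − 1618.8 = 1274.6 t/h.

1275 t/h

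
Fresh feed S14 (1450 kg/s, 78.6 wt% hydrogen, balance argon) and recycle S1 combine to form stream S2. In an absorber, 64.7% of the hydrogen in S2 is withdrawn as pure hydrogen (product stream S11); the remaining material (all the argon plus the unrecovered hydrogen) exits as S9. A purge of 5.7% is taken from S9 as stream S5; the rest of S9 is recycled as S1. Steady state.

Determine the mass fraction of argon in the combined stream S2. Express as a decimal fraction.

argon enters only via S14 and leaves only via the purge: 1450×0.214 = 0.057×(argon in S9), and the absorber passes all argon, so argon in S2 = argon in S9 = 5443.9 kg/s.
hydrogen in S2: m_A = 1450×0.786 + (1−0.057)·(1−0.647)·m_A, so m_A = 1139.7/0.6671 = 1708.4 kg/s.
S2 = 1708.4 + 5443.9 = 7152.2 kg/s.
argon fraction in S2 = 5443.9/7152.2 = 0.761.

0.761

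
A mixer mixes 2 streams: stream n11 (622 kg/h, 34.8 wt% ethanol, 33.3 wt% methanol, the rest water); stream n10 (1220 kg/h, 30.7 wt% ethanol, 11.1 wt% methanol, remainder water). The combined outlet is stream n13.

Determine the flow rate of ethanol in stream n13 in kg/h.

591 kg/h

ethanol out = ethanol in = 622×0.348 + 1220×0.307 = 591 kg/h.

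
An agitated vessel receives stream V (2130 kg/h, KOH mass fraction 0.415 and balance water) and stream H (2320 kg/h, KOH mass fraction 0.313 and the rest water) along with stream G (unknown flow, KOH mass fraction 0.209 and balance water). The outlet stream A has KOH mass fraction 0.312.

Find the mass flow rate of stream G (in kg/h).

Let G be the unknown flow. Total out = 4450 + G.
KOH balance: 1610.1 + 0.209·G = 0.312·(4450 + G)
(0.209 − 0.312)·G = 0.312×4450 − 1610.1 = -221.71
G = -221.71 / -0.103 = 2152.5 kg/h

2153 kg/h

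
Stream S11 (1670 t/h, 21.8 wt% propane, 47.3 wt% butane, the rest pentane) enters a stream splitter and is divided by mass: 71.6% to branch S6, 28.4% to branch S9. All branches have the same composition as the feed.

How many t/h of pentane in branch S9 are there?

146.6 t/h

Branch S9 total = 0.284×1670 = 474.28 t/h.
pentane in S9 = 0.309×474.28 = 146.55 t/h.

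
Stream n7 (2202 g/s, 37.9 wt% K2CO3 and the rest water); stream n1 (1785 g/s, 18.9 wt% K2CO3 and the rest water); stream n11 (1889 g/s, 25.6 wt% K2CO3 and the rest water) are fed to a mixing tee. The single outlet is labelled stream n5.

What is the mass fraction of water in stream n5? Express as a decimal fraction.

Total flow out = 2202 + 1785 + 1889 = 5876 g/s.
water in = 2202×0.621 + 1785×0.811 + 1889×0.744 = 4220.5 g/s.
water mass fraction in n5 = 4220.5/5876 = 0.718.

0.718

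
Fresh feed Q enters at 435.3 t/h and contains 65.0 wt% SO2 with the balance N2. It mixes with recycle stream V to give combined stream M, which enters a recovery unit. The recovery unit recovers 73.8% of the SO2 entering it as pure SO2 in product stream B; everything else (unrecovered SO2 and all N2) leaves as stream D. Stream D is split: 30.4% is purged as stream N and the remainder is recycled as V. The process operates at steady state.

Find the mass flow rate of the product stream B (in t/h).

SO2 in M: m_A = 435.3×0.650 + (1−0.304)·(1−0.738)·m_A, so m_A = 282.94/0.8176 = 346.05 t/h.
Product B = 0.738×346.05 = 255.38 t/h.

255.4 t/h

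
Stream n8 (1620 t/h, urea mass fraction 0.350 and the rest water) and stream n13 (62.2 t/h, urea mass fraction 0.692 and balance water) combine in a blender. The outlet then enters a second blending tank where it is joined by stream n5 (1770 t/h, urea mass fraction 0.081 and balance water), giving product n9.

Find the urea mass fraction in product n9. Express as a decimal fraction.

Overall, product flow = 3452.2 t/h.
urea in = 1620×0.350 + 62.2×0.692 + 1770×0.081 = 753.41 t/h.
urea fraction in n9 = 0.218.

0.218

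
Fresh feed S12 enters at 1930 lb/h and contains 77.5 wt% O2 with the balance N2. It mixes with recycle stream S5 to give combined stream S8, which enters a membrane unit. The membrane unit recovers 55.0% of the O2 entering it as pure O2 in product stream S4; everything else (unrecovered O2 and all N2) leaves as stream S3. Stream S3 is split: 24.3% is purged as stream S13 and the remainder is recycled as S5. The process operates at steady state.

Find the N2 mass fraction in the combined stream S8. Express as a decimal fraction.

N2 enters only via S12 and leaves only via the purge: 1930×0.225 = 0.243×(N2 in S3), and the membrane unit passes all N2, so N2 in S8 = N2 in S3 = 1787 lb/h.
O2 in S8: m_A = 1930×0.775 + (1−0.243)·(1−0.550)·m_A, so m_A = 1495.8/0.6594 = 2268.5 lb/h.
S8 = 2268.5 + 1787 = 4055.6 lb/h.
N2 fraction in S8 = 1787/4055.6 = 0.441.

0.441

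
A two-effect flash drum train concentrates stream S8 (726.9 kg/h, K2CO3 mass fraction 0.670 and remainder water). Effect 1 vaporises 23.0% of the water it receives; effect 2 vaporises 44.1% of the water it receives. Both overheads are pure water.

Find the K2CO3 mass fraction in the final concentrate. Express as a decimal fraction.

water in feed = 726.9×0.330 = 239.88 kg/h.
After stage 1: water left = (1−0.230)×239.88 = 184.71; stream total = 671.73 kg/h.
After stage 2: water left = (1−0.441)×184.71 = 103.25; final concentrate = 590.27 kg/h.
K2CO3 fraction = 487.02/590.27 = 0.825.

0.825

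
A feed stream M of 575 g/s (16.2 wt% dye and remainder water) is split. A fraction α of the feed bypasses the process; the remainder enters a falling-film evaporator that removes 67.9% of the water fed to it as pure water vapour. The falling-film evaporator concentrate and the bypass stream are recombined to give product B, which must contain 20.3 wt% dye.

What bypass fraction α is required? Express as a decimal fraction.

All 575×0.162 = 93.15 g/s of dye reaches B, so B = 93.15/0.203 = 458.87 g/s and vapour = 116.13 g/s.
The evaporator receives (1−α)·575 of feed at 0.838 water and removes 0.679 of that water:
0.679×0.838×(1−α)×575 = 116.13
(1−α) = 116.13/327.18 = 0.3550;  α = 0.6450.

0.645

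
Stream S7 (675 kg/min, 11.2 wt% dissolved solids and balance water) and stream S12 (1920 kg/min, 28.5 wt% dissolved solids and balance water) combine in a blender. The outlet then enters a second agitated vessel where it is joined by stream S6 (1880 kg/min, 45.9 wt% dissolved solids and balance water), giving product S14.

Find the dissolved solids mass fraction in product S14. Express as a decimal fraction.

0.332

Overall, product flow = 4475 kg/min.
dissolved solids in = 675×0.112 + 1920×0.285 + 1880×0.459 = 1485.7 kg/min.
dissolved solids fraction in S14 = 0.332.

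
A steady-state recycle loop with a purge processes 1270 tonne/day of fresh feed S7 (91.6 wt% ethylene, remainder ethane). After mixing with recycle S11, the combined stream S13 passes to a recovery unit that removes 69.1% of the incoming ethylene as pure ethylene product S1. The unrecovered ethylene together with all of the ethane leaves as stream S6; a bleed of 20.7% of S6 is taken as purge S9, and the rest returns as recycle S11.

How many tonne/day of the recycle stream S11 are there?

ethane enters only via S7 and leaves only via the purge: 1270×0.084 = 0.207×(ethane in S6), and the recovery unit passes all ethane, so ethane in S13 = ethane in S6 = 515.36 tonne/day.
ethylene in S13: m_A = 1270×0.916 + (1−0.207)·(1−0.691)·m_A, so m_A = 1163.3/0.7550 = 1540.9 tonne/day.
S6 = (1−0.691)×1540.9 + 515.36 = 991.5 tonne/day.
Recycle S11 = (1−0.207)×991.5 = 786.26 tonne/day.

786.3 tonne/day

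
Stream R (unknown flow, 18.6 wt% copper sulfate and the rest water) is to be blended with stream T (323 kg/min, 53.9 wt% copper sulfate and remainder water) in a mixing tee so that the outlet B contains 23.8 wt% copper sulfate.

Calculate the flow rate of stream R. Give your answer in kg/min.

1870 kg/min

Let R be the unknown flow. Total out = 323 + R.
copper sulfate balance: 174.1 + 0.186·R = 0.238·(323 + R)
(0.186 − 0.238)·R = 0.238×323 − 174.1 = -97.223
R = -97.223 / -0.052 = 1869.7 kg/min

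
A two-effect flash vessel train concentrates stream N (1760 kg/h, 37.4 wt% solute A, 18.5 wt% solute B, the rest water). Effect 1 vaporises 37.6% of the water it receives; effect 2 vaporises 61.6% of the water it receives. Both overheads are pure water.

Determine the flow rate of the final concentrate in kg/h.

water in feed = 1760×0.441 = 776.16 kg/h.
After stage 1: water left = (1−0.376)×776.16 = 484.32; stream total = 1468.2 kg/h.
After stage 2: water left = (1−0.616)×484.32 = 185.98; final concentrate = 1169.8 kg/h.

1170 kg/h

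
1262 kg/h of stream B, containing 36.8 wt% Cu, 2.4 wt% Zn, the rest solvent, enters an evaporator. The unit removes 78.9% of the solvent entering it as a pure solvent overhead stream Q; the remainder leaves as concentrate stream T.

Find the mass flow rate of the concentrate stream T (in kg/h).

solvent entering = 1262×0.608 = 767.3 kg/h; overhead removed = 0.789×767.3 = 605.4 kg/h.
Concentrate = 1262 − 605.4 = 656.6 kg/h.

656.6 kg/h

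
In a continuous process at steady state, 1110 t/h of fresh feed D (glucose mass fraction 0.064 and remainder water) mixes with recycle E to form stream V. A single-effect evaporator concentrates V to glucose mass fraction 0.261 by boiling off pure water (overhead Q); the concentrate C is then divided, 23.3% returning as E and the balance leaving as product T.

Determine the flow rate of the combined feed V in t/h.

1193 t/h

Overall glucose balance (none leaves overhead): glucose in fresh feed = glucose in product, i.e. 1110×0.064 = (1−0.233)·C·0.261.
C = 71.04/(0.261×0.767) = 354.87 t/h.
Recycle E = 0.233×354.87 = 82.684 t/h.
Combined feed V = 1110 + 82.684 = 1192.7 t/h.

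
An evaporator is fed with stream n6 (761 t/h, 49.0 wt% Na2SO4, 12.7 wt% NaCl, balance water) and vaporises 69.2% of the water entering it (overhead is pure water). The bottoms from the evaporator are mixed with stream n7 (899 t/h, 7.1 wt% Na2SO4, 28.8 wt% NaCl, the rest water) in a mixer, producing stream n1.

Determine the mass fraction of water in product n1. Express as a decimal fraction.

Vapour removed = 0.692×0.383×761 = 201.69 t/h; concentrate = 559.31 t/h.
water reaching the mixer = 89.771 (from concentrate) + 899×0.641 = 666.03 t/h.
Product flow = 559.31 + 899 = 1458.3 t/h; water fraction = 0.457.

0.457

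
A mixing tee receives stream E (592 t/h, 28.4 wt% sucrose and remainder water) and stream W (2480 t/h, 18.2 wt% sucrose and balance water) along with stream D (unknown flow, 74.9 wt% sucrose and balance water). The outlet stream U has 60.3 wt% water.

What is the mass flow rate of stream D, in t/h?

1705 t/h

Let D be the unknown flow. Total out = 3072 + D.
water balance: 2452.5 + 0.251·D = 0.603·(3072 + D)
(0.251 − 0.603)·D = 0.603×3072 − 2452.5 = -600.1
D = -600.1 / -0.352 = 1704.8 t/h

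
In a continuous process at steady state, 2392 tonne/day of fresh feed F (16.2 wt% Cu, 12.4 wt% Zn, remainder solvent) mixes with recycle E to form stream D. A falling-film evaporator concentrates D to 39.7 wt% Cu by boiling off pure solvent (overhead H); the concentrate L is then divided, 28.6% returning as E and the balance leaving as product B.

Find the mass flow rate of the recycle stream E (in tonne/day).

Overall Cu balance (none leaves overhead): Cu in fresh feed = Cu in product, i.e. 2392×0.162 = (1−0.286)·L·0.397.
L = 387.5/(0.397×0.714) = 1367.1 tonne/day.
Recycle E = 0.286×1367.1 = 390.98 tonne/day.

391 tonne/day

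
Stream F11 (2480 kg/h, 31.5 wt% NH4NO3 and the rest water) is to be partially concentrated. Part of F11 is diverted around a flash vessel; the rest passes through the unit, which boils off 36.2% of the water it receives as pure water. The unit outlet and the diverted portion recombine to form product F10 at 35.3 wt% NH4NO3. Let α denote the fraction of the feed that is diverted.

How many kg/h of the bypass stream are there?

All 2480×0.315 = 781.2 kg/h of NH4NO3 reaches F10, so F10 = 781.2/0.353 = 2213 kg/h and vapour = 266.97 kg/h.
The evaporator receives (1−α)·2480 of feed at 0.685 water and removes 0.362 of that water:
0.362×0.685×(1−α)×2480 = 266.97
(1−α) = 266.97/614.97 = 0.4341;  α = 0.5659.
Bypass flow = 0.5659×2480 = 1403.4 kg/h.

1403 kg/h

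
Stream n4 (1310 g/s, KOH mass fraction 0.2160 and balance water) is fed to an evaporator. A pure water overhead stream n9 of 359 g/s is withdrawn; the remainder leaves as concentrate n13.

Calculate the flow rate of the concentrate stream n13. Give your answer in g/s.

951 g/s

Concentrate = 1310 − 359 = 951 g/s.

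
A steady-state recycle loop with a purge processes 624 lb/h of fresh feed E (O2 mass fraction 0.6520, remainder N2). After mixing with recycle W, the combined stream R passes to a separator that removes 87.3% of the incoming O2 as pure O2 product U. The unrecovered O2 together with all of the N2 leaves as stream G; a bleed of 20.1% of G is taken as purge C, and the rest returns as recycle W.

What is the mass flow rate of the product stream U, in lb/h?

395.3 lb/h

O2 in R: m_A = 624×0.652 + (1−0.201)·(1−0.873)·m_A, so m_A = 406.85/0.8985 = 452.79 lb/h.
Product U = 0.873×452.79 = 395.29 lb/h.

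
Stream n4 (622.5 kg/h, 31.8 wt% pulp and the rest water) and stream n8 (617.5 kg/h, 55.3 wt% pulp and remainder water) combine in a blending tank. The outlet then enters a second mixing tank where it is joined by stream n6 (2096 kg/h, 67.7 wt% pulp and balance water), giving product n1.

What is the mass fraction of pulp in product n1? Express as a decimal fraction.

0.587

Overall, product flow = 3336 kg/h.
pulp in = 622.5×0.318 + 617.5×0.553 + 2096×0.677 = 1958.4 kg/h.
pulp fraction in n1 = 0.587.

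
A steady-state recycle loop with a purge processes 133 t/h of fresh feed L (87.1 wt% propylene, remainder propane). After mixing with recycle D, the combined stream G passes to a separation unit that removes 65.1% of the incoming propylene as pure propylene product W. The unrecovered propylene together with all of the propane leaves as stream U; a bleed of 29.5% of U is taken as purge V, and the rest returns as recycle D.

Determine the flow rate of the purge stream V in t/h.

propane enters only via L and leaves only via the purge: 133×0.129 = 0.295×(propane in U), and the separation unit passes all propane, so propane in G = propane in U = 58.159 t/h.
propylene in G: m_A = 133×0.871 + (1−0.295)·(1−0.651)·m_A, so m_A = 115.84/0.7540 = 153.65 t/h.
U = (1−0.651)×153.65 + 58.159 = 111.78 t/h.
Purge V = 0.295×111.78 = 32.976 t/h.

32.98 t/h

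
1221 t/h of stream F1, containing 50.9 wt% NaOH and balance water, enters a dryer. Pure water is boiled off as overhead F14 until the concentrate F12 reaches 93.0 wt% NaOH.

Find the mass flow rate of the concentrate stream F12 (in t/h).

NaOH is conserved: 1221×0.509 = 621.49 t/h all reports to the concentrate.
Concentrate = 621.49/(target fraction) = 668.27 t/h.

668.3 t/h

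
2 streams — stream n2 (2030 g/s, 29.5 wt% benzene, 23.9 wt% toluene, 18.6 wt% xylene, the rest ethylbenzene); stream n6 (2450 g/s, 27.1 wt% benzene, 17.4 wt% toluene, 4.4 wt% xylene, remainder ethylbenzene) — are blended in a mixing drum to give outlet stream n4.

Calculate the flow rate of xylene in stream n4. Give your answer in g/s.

xylene out = xylene in = 2030×0.186 + 2450×0.044 = 485.38 g/s.

485.4 g/s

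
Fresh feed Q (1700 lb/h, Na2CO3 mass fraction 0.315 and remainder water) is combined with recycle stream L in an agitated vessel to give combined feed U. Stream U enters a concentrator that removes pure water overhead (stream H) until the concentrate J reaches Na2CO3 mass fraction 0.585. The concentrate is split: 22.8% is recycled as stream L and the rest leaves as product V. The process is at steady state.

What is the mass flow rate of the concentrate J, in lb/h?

Overall Na2CO3 balance (none leaves overhead): Na2CO3 in fresh feed = Na2CO3 in product, i.e. 1700×0.315 = (1−0.228)·J·0.585.
J = 535.5/(0.585×0.772) = 1185.7 lb/h.

1186 lb/h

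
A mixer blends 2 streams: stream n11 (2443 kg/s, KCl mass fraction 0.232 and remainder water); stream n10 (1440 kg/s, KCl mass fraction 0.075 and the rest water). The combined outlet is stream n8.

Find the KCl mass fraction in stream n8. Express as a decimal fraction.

0.174

Total flow out = 2443 + 1440 = 3883 kg/s.
KCl in = 2443×0.232 + 1440×0.075 = 674.78 kg/s.
KCl mass fraction in n8 = 674.78/3883 = 0.174.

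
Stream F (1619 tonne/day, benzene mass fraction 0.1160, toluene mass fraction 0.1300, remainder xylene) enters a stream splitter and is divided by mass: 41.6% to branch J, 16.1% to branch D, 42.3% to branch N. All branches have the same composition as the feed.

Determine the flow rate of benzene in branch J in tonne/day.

78.13 tonne/day

Branch J total = 0.416×1619 = 673.5 tonne/day.
benzene in J = 0.116×673.5 = 78.126 tonne/day.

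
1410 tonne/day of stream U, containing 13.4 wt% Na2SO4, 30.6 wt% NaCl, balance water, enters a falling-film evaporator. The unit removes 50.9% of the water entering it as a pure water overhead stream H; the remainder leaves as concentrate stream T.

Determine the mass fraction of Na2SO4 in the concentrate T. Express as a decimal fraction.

0.1874

Na2SO4 is not removed: 1410×0.134 = 188.94 tonne/day of Na2SO4 enters T.
water entering = 1410×0.560 = 789.6 tonne/day; overhead removed = 0.509×789.6 = 401.91 tonne/day.
Concentrate = 1410 − 401.91 = 1008.1 tonne/day.
Mass fraction = 188.94/1008.1 = 0.1874.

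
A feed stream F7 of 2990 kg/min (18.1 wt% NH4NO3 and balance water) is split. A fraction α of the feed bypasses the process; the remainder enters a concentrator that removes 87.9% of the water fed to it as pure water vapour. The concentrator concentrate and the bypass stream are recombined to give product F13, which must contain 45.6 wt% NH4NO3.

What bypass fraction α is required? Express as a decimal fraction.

All 2990×0.181 = 541.19 kg/min of NH4NO3 reaches F13, so F13 = 541.19/0.456 = 1186.8 kg/min and vapour = 1803.2 kg/min.
The evaporator receives (1−α)·2990 of feed at 0.819 water and removes 0.879 of that water:
0.879×0.819×(1−α)×2990 = 1803.2
(1−α) = 1803.2/2152.5 = 0.8377;  α = 0.1623.

0.162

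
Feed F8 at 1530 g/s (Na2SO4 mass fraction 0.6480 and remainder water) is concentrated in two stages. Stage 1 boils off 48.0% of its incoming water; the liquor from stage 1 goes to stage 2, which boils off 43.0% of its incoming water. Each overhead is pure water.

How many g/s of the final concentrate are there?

water in feed = 1530×0.352 = 538.56 g/s.
After stage 1: water left = (1−0.480)×538.56 = 280.05; stream total = 1271.5 g/s.
After stage 2: water left = (1−0.430)×280.05 = 159.63; final concentrate = 1151.1 g/s.

1151 g/s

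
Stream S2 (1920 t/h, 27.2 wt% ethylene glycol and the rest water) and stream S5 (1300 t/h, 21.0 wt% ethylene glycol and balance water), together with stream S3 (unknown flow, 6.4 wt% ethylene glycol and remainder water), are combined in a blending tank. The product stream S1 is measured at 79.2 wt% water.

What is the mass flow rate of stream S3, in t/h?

871.4 t/h

Let S3 be the unknown flow. Total out = 3220 + S3.
water balance: 2424.8 + 0.936·S3 = 0.792·(3220 + S3)
(0.936 − 0.792)·S3 = 0.792×3220 − 2424.8 = 125.48
S3 = 125.48 / 0.144 = 871.39 t/h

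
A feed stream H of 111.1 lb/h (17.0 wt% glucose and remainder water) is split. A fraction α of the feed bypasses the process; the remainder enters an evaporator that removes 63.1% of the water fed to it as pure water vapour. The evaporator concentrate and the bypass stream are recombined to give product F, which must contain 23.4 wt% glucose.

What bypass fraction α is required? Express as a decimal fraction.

All 111.1×0.170 = 18.887 lb/h of glucose reaches F, so F = 18.887/0.234 = 80.714 lb/h and vapour = 30.386 lb/h.
The evaporator receives (1−α)·111.1 of feed at 0.830 water and removes 0.631 of that water:
0.631×0.830×(1−α)×111.1 = 30.386
(1−α) = 30.386/58.186 = 0.5222;  α = 0.4778.

0.478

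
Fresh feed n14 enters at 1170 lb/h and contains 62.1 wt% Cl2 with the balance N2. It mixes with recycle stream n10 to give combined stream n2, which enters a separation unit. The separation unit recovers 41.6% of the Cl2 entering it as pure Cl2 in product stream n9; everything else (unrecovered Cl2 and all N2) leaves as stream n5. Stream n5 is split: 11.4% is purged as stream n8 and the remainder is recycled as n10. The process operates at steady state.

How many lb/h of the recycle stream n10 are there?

4225 lb/h

N2 enters only via n14 and leaves only via the purge: 1170×0.379 = 0.114×(N2 in n5), and the separation unit passes all N2, so N2 in n2 = N2 in n5 = 3889.7 lb/h.
Cl2 in n2: m_A = 1170×0.621 + (1−0.114)·(1−0.416)·m_A, so m_A = 726.57/0.4826 = 1505.6 lb/h.
n5 = (1−0.416)×1505.6 + 3889.7 = 4769 lb/h.
Recycle n10 = (1−0.114)×4769 = 4225.3 lb/h.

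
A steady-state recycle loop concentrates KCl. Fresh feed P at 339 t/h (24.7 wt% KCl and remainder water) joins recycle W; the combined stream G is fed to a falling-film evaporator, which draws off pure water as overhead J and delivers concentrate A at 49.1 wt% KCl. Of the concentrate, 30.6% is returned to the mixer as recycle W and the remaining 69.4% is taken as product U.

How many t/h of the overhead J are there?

168.5 t/h

Overall KCl balance (none leaves overhead): KCl in fresh feed = KCl in product, i.e. 339×0.247 = (1−0.306)·A·0.491.
A = 83.733/(0.491×0.694) = 245.73 t/h.
Recycle W = 0.306×245.73 = 75.193 t/h.
Combined feed G = 339 + 75.193 = 414.19 t/h.
Overhead J = G − A = 414.19 − 245.73 = 168.46 t/h.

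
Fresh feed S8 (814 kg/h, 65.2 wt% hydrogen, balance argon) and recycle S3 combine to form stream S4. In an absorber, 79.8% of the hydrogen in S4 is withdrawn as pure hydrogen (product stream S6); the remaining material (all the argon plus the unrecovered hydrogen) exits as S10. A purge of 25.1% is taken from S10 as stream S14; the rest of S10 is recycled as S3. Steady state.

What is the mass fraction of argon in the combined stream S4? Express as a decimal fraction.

0.643

argon enters only via S8 and leaves only via the purge: 814×0.348 = 0.251×(argon in S10), and the absorber passes all argon, so argon in S4 = argon in S10 = 1128.6 kg/h.
hydrogen in S4: m_A = 814×0.652 + (1−0.251)·(1−0.798)·m_A, so m_A = 530.73/0.8487 = 625.34 kg/h.
S4 = 625.34 + 1128.6 = 1753.9 kg/h.
argon fraction in S4 = 1128.6/1753.9 = 0.643.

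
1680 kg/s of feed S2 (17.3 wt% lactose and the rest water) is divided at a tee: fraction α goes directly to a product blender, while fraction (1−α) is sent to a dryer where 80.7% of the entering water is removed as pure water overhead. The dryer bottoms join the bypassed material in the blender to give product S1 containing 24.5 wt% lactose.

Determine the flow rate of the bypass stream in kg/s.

940.2 kg/s

All 1680×0.173 = 290.64 kg/s of lactose reaches S1, so S1 = 290.64/0.245 = 1186.3 kg/s and vapour = 493.71 kg/s.
The evaporator receives (1−α)·1680 of feed at 0.827 water and removes 0.807 of that water:
0.807×0.827×(1−α)×1680 = 493.71
(1−α) = 493.71/1121.2 = 0.4403;  α = 0.5597.
Bypass flow = 0.5597×1680 = 940.23 kg/s.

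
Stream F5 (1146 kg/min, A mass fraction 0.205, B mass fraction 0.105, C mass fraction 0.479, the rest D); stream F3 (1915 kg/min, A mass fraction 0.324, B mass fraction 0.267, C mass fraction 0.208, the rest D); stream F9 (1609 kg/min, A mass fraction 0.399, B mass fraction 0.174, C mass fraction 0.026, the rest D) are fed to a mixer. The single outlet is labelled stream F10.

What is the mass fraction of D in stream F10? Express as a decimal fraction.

Total flow out = 1146 + 1915 + 1609 = 4670 kg/min.
D in = 1146×0.211 + 1915×0.201 + 1609×0.401 = 1271.9 kg/min.
D mass fraction in F10 = 1271.9/4670 = 0.272.

0.272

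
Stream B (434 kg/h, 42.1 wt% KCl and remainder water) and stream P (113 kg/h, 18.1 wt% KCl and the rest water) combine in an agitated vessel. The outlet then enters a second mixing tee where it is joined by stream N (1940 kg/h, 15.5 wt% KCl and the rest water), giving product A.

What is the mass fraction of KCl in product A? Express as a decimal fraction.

Overall, product flow = 2487 kg/h.
KCl in = 434×0.421 + 113×0.181 + 1940×0.155 = 503.87 kg/h.
KCl fraction in A = 0.2026.

0.2026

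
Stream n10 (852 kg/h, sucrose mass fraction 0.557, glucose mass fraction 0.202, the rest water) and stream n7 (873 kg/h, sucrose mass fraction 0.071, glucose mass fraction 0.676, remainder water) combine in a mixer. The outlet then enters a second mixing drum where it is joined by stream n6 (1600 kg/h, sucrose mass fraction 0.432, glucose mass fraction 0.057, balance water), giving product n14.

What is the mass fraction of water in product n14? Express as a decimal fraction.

Overall, product flow = 3325 kg/h.
water in = 852×0.241 + 873×0.253 + 1600×0.511 = 1243.8 kg/h.
water fraction in n14 = 0.374.

0.374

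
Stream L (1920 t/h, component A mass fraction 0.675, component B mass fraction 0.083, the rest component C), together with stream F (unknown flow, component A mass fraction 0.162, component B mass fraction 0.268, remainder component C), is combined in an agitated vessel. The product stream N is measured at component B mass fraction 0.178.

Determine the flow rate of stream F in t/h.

Let F be the unknown flow. Total out = 1920 + F.
component B balance: 159.36 + 0.268·F = 0.178·(1920 + F)
(0.268 − 0.178)·F = 0.178×1920 − 159.36 = 182.4
F = 182.4 / 0.090 = 2026.7 t/h

2027 t/h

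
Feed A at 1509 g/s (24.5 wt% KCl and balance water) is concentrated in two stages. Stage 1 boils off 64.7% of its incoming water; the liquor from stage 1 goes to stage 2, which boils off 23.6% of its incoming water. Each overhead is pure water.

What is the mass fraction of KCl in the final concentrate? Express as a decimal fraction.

0.546

water in feed = 1509×0.755 = 1139.3 g/s.
After stage 1: water left = (1−0.647)×1139.3 = 402.17; stream total = 771.88 g/s.
After stage 2: water left = (1−0.236)×402.17 = 307.26; final concentrate = 676.96 g/s.
KCl fraction = 369.7/676.96 = 0.546.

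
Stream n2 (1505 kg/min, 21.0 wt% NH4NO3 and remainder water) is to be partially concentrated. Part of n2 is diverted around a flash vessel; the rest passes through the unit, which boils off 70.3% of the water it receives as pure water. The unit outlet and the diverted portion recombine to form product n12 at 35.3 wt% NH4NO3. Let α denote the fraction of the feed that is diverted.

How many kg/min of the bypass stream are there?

407.2 kg/min

All 1505×0.210 = 316.05 kg/min of NH4NO3 reaches n12, so n12 = 316.05/0.353 = 895.33 kg/min and vapour = 609.67 kg/min.
The evaporator receives (1−α)·1505 of feed at 0.790 water and removes 0.703 of that water:
0.703×0.790×(1−α)×1505 = 609.67
(1−α) = 609.67/835.83 = 0.7294;  α = 0.2706.
Bypass flow = 0.2706×1505 = 407.22 kg/min.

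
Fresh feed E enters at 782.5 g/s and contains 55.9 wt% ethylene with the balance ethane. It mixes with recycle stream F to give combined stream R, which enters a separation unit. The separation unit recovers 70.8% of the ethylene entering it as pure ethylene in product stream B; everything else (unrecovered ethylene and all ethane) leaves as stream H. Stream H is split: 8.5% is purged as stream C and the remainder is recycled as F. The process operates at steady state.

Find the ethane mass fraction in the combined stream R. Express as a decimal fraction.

0.872

ethane enters only via E and leaves only via the purge: 782.5×0.441 = 0.085×(ethane in H), and the separation unit passes all ethane, so ethane in R = ethane in H = 4059.8 g/s.
ethylene in R: m_A = 782.5×0.559 + (1−0.085)·(1−0.708)·m_A, so m_A = 437.42/0.7328 = 596.9 g/s.
R = 596.9 + 4059.8 = 4656.7 g/s.
ethane fraction in R = 4059.8/4656.7 = 0.872.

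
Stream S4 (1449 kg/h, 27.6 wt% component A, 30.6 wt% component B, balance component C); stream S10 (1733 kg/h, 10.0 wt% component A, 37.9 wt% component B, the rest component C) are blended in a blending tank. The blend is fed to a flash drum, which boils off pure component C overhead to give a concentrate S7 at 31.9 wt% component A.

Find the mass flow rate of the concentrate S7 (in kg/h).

component A entering = 1449×0.276 + 1733×0.100 = 573.22 kg/h.
All component A reports to S7, so S7 = 573.22/0.319 = 1796.9 kg/h.

1797 kg/h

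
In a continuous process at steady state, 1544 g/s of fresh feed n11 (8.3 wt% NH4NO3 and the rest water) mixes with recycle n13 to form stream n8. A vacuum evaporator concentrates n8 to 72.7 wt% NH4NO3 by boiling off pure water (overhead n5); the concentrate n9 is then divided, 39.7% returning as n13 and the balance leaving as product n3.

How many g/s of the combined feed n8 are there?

Overall NH4NO3 balance (none leaves overhead): NH4NO3 in fresh feed = NH4NO3 in product, i.e. 1544×0.083 = (1−0.397)·n9·0.727.
n9 = 128.15/(0.727×0.603) = 292.33 g/s.
Recycle n13 = 0.397×292.33 = 116.06 g/s.
Combined feed n8 = 1544 + 116.06 = 1660.1 g/s.

1660 g/s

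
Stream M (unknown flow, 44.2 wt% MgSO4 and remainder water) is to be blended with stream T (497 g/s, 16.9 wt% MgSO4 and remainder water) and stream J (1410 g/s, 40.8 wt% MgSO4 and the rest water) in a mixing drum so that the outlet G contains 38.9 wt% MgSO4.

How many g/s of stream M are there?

Let M be the unknown flow. Total out = 1907 + M.
MgSO4 balance: 659.27 + 0.442·M = 0.389·(1907 + M)
(0.442 − 0.389)·M = 0.389×1907 − 659.27 = 82.55
M = 82.55 / 0.053 = 1557.5 g/s

1558 g/s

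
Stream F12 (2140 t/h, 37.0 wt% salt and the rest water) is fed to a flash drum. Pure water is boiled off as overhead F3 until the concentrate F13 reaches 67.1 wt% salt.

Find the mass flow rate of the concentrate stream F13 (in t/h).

1180 t/h

salt is conserved: 2140×0.370 = 791.8 t/h all reports to the concentrate.
Concentrate = 791.8/(target fraction) = 1180 t/h.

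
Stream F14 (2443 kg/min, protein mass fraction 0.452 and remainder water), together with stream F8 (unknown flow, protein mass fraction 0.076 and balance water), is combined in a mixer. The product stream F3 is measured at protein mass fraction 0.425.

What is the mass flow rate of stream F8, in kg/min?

Let F8 be the unknown flow. Total out = 2443 + F8.
protein balance: 1104.2 + 0.076·F8 = 0.425·(2443 + F8)
(0.076 − 0.425)·F8 = 0.425×2443 − 1104.2 = -65.961
F8 = -65.961 / -0.349 = 189 kg/min

189 kg/min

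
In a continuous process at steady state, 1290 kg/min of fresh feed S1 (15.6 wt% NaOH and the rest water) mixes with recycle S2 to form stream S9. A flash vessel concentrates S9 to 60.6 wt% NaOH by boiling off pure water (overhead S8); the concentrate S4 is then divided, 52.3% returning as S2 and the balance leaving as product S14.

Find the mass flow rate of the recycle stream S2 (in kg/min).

Overall NaOH balance (none leaves overhead): NaOH in fresh feed = NaOH in product, i.e. 1290×0.156 = (1−0.523)·S4·0.606.
S4 = 201.24/(0.606×0.477) = 696.18 kg/min.
Recycle S2 = 0.523×696.18 = 364.1 kg/min.

364.1 kg/min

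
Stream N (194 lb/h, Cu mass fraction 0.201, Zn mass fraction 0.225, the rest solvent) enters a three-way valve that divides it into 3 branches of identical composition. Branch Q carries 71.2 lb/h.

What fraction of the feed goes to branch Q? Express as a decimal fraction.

0.367

Fraction to Q = 71.2/194 = 0.3670.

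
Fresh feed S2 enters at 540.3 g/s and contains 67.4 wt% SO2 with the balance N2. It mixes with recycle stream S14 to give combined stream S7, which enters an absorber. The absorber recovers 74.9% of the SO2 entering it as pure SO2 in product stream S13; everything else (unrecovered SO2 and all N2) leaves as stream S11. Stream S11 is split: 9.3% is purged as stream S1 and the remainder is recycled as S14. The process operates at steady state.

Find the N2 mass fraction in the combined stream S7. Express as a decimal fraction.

0.8007

N2 enters only via S2 and leaves only via the purge: 540.3×0.326 = 0.093×(N2 in S11), and the absorber passes all N2, so N2 in S7 = N2 in S11 = 1894 g/s.
SO2 in S7: m_A = 540.3×0.674 + (1−0.093)·(1−0.749)·m_A, so m_A = 364.16/0.7723 = 471.5 g/s.
S7 = 471.5 + 1894 = 2365.5 g/s.
N2 fraction in S7 = 1894/2365.5 = 0.8007.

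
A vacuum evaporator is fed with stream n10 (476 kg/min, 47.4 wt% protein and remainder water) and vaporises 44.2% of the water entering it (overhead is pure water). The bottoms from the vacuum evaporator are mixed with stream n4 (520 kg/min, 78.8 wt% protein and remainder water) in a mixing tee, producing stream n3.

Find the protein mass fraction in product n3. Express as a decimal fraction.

0.7177

Vapour removed = 0.442×0.526×476 = 110.67 kg/min; concentrate = 365.33 kg/min.
protein reaching the mixer = 225.62 (from concentrate) + 520×0.788 = 635.38 kg/min.
Product flow = 365.33 + 520 = 885.33 kg/min; protein fraction = 0.7177.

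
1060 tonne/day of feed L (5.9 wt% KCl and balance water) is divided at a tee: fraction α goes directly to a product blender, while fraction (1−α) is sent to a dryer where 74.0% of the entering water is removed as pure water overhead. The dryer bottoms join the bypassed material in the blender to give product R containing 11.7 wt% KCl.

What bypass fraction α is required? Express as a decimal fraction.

All 1060×0.059 = 62.54 tonne/day of KCl reaches R, so R = 62.54/0.117 = 534.53 tonne/day and vapour = 525.47 tonne/day.
The evaporator receives (1−α)·1060 of feed at 0.941 water and removes 0.740 of that water:
0.740×0.941×(1−α)×1060 = 525.47
(1−α) = 525.47/738.12 = 0.7119;  α = 0.2881.

0.288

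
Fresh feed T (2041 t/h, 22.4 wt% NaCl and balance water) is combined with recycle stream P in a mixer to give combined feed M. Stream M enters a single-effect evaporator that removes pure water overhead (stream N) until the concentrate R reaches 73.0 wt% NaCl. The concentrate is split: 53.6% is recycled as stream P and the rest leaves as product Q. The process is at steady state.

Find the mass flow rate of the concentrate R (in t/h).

1350 t/h

Overall NaCl balance (none leaves overhead): NaCl in fresh feed = NaCl in product, i.e. 2041×0.224 = (1−0.536)·R·0.730.
R = 457.18/(0.730×0.464) = 1349.7 t/h.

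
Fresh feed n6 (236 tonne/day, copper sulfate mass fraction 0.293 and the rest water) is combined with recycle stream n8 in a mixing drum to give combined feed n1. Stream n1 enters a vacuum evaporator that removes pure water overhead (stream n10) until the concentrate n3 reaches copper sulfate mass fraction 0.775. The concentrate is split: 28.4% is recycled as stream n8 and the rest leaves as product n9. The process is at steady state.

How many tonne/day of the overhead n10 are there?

146.8 tonne/day

Overall copper sulfate balance (none leaves overhead): copper sulfate in fresh feed = copper sulfate in product, i.e. 236×0.293 = (1−0.284)·n3·0.775.
n3 = 69.148/(0.775×0.716) = 124.61 tonne/day.
Recycle n8 = 0.284×124.61 = 35.39 tonne/day.
Combined feed n1 = 236 + 35.39 = 271.39 tonne/day.
Overhead n10 = n1 − n3 = 271.39 − 124.61 = 146.78 tonne/day.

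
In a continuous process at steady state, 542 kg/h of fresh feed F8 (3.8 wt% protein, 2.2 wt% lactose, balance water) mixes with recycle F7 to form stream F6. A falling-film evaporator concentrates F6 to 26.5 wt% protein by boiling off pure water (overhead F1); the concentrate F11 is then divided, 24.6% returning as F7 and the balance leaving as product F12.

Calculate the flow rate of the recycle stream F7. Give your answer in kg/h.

25.36 kg/h

Overall protein balance (none leaves overhead): protein in fresh feed = protein in product, i.e. 542×0.038 = (1−0.246)·F11·0.265.
F11 = 20.596/(0.265×0.754) = 103.08 kg/h.
Recycle F7 = 0.246×103.08 = 25.357 kg/h.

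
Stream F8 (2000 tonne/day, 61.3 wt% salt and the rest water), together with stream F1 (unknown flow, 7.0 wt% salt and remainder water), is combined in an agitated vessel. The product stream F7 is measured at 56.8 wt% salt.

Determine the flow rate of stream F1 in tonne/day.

180.7 tonne/day

Let F1 be the unknown flow. Total out = 2000 + F1.
salt balance: 1226 + 0.070·F1 = 0.568·(2000 + F1)
(0.070 − 0.568)·F1 = 0.568×2000 − 1226 = -90
F1 = -90 / -0.498 = 180.72 tonne/day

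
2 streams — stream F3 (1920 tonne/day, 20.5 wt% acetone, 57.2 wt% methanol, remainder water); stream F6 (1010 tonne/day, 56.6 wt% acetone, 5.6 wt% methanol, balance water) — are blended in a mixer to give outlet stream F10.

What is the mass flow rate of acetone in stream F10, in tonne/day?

965.3 tonne/day

acetone out = acetone in = 1920×0.205 + 1010×0.566 = 965.26 tonne/day.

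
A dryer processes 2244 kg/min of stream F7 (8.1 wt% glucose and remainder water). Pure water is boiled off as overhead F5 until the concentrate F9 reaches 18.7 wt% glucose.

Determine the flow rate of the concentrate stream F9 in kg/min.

972 kg/min

glucose is conserved: 2244×0.081 = 181.76 kg/min all reports to the concentrate.
Concentrate = 181.76/(target fraction) = 972 kg/min.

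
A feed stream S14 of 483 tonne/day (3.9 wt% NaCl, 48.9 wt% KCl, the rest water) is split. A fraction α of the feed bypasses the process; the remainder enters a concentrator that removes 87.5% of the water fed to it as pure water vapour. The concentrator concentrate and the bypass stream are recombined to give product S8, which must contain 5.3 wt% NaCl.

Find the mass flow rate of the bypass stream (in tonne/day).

All 483×0.039 = 18.837 tonne/day of NaCl reaches S8, so S8 = 18.837/0.053 = 355.42 tonne/day and vapour = 127.58 tonne/day.
The evaporator receives (1−α)·483 of feed at 0.472 water and removes 0.875 of that water:
0.875×0.472×(1−α)×483 = 127.58
(1−α) = 127.58/199.48 = 0.6396;  α = 0.3604.
Bypass flow = 0.3604×483 = 174.08 tonne/day.

174.1 tonne/day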